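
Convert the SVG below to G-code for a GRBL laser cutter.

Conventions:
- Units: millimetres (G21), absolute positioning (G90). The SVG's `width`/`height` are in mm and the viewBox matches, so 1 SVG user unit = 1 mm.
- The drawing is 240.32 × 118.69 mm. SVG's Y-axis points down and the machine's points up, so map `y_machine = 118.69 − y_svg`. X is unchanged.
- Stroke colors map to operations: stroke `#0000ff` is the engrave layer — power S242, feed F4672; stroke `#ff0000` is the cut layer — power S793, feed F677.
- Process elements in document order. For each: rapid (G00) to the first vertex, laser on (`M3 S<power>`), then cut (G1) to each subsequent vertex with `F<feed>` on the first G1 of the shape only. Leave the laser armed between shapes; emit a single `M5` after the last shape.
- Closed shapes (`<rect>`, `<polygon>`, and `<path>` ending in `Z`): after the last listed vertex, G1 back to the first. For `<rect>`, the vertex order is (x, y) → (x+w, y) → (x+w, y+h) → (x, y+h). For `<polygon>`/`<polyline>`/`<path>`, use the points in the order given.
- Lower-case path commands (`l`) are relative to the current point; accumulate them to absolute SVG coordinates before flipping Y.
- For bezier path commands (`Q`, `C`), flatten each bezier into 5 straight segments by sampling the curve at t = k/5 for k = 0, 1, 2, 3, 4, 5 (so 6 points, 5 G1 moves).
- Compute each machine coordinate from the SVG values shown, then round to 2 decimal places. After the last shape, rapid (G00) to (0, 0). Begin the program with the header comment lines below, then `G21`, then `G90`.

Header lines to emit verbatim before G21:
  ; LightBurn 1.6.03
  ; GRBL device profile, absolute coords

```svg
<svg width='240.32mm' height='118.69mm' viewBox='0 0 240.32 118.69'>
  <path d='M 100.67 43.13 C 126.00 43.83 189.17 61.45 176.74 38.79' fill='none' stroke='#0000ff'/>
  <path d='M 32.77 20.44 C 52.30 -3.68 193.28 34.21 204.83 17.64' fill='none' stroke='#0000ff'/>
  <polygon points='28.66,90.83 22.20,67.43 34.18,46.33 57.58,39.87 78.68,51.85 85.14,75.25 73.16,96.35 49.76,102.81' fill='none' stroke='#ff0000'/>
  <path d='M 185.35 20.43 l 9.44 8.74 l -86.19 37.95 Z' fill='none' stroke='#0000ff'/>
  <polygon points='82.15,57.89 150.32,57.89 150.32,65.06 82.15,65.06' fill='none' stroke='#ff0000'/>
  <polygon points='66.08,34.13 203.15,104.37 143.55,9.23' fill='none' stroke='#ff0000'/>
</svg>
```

; LightBurn 1.6.03
; GRBL device profile, absolute coords
G21
G90
G00 X100.67 Y75.56
M3 S242
G1 X119.50 Y73.57 F4672
G1 X141.97 Y70.26
G1 X162.63 Y68.38
G1 X176.03 Y70.68
G1 X176.74 Y79.90
G00 X32.77 Y98.25
M3 S242
G1 X57.05 Y106.21 F4672
G1 X98.45 Y104.88
G1 X144.90 Y99.85
G1 X184.38 Y96.71
G1 X204.83 Y101.05
G00 X28.66 Y27.86
M3 S793
G1 X22.20 Y51.26 F677
G1 X34.18 Y72.36
G1 X57.58 Y78.82
G1 X78.68 Y66.84
G1 X85.14 Y43.44
G1 X73.16 Y22.34
G1 X49.76 Y15.88
G1 X28.66 Y27.86
G00 X185.35 Y98.26
M3 S242
G1 X194.79 Y89.52 F4672
G1 X108.60 Y51.57
G1 X185.35 Y98.26
G00 X82.15 Y60.80
M3 S793
G1 X150.32 Y60.80 F677
G1 X150.32 Y53.63
G1 X82.15 Y53.63
G1 X82.15 Y60.80
G00 X66.08 Y84.56
M3 S793
G1 X203.15 Y14.32 F677
G1 X143.55 Y109.46
G1 X66.08 Y84.56
M5
G00 X0.00 Y0.00

viewBox `0 0 240.32 118.69` with mm width/height → 1 unit = 1 mm. Flip: y_m = 118.69 − y_svg.

**Shape 1** — `<path>` cubic bezier, stroke `#0000ff` → engrave (S242, F4672). Control points (SVG): P0=(100.67,43.13), P1=(126.00,43.83), P2=(189.17,61.45), P3=(176.74,38.79); sampled at t=k/5. Machine vertices: (100.67,75.56) → (119.50,73.57) → (141.97,70.26) → (162.63,68.38) → (176.03,70.68) → (176.74,79.90). Open path.

**Shape 2** — `<path>` cubic bezier, stroke `#0000ff` → engrave (S242, F4672). Control points (SVG): P0=(32.77,20.44), P1=(52.30,-3.68), P2=(193.28,34.21), P3=(204.83,17.64); sampled at t=k/5. Machine vertices: (32.77,98.25) → (57.05,106.21) → (98.45,104.88) → (144.90,99.85) → (184.38,96.71) → (204.83,101.05). Open path.

**Shape 3** — `<polygon>` regular polygon, stroke `#ff0000` → cut (S793, F677). Machine vertices: (28.66,27.86) → (22.20,51.26) → (34.18,72.36) → (57.58,78.82) → (78.68,66.84) → (85.14,43.44) → (73.16,22.34) → (49.76,15.88) → (28.66,27.86). Closed: final G1 returns to the first vertex.

**Shape 4** — `<path>` closed polygon, stroke `#0000ff` → engrave (S242, F4672). Machine vertices: (185.35,98.26) → (194.79,89.52) → (108.60,51.57) → (185.35,98.26). Closed: final G1 returns to the first vertex.

**Shape 5** — `<polygon>` rectangle, stroke `#ff0000` → cut (S793, F677). Machine vertices: (82.15,60.80) → (150.32,60.80) → (150.32,53.63) → (82.15,53.63) → (82.15,60.80). Closed: final G1 returns to the first vertex.

**Shape 6** — `<polygon>` closed polygon, stroke `#ff0000` → cut (S793, F677). Machine vertices: (66.08,84.56) → (203.15,14.32) → (143.55,109.46) → (66.08,84.56). Closed: final G1 returns to the first vertex.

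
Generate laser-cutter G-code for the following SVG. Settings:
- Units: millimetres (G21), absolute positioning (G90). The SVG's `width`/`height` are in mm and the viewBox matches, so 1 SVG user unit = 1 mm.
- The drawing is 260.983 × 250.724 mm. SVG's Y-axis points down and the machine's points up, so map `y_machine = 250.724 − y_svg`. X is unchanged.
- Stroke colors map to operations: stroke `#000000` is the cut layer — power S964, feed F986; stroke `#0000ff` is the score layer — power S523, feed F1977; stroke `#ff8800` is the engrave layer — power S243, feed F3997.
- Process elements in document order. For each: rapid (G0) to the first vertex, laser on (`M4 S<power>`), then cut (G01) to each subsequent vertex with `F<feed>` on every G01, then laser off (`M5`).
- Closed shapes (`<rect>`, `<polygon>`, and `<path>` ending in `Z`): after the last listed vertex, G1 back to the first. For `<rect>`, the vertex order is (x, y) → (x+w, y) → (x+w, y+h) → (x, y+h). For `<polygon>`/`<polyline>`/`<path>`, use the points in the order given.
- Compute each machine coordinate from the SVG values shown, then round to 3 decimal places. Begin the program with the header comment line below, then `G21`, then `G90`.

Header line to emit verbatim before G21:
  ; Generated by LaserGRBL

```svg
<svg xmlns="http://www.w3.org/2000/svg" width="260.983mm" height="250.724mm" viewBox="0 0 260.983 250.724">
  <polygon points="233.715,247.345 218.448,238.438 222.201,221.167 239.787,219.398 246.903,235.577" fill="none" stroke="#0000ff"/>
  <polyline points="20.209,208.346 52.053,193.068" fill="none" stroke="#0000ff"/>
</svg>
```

viewBox `0 0 260.983 250.724` with mm width/height → 1 unit = 1 mm. Flip: y_m = 250.724 − y_svg.

**Shape 1** — `<polygon>` regular polygon, stroke `#0000ff` → score (S523, F1977). Machine vertices: (233.715,3.379) → (218.448,12.286) → (222.201,29.557) → (239.787,31.326) → (246.903,15.147) → (233.715,3.379). Closed: final G1 returns to the first vertex.

**Shape 2** — `<polyline>` line segment, stroke `#0000ff` → score (S523, F1977). Machine vertices: (20.209,42.378) → (52.053,57.656). Open path.

; Generated by LaserGRBL
G21
G90
G0 X233.715 Y3.379
M4 S523
G01 X218.448 Y12.286 F1977
G01 X222.201 Y29.557 F1977
G01 X239.787 Y31.326 F1977
G01 X246.903 Y15.147 F1977
G01 X233.715 Y3.379 F1977
M5
G0 X20.209 Y42.378
M4 S523
G01 X52.053 Y57.656 F1977
M5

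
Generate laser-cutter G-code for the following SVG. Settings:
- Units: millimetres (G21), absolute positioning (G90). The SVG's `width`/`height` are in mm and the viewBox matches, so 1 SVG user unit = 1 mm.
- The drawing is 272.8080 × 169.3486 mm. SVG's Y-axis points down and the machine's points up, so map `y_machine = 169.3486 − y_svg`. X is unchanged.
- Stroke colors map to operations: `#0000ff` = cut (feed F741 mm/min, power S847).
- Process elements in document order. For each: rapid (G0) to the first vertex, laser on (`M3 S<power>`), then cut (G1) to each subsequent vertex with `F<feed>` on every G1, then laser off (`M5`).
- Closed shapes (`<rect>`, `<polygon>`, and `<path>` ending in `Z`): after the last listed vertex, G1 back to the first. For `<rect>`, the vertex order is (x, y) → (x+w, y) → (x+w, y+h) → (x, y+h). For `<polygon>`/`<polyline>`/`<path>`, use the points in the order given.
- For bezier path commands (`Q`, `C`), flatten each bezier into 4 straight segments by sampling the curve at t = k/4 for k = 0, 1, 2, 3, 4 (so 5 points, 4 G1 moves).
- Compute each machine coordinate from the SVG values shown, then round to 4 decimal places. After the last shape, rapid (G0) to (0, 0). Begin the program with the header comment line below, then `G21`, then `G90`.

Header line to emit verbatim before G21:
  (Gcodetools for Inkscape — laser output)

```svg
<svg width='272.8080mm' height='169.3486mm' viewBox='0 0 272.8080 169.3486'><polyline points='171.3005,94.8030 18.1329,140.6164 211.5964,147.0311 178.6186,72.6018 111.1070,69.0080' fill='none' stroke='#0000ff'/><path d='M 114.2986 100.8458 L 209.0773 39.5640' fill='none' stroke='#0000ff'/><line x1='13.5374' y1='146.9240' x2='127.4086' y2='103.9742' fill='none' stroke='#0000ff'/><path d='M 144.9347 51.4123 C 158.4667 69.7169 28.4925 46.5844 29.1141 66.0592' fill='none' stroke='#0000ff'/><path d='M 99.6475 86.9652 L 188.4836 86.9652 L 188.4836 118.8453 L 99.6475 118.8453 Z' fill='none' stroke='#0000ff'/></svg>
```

(Gcodetools for Inkscape — laser output)
G21
G90
G0 X171.3005 Y74.5456
M3 S847
G1 X18.1329 Y28.7322 F741
G1 X211.5964 Y22.3175 F741
G1 X178.6186 Y96.7468 F741
G1 X111.1070 Y100.3406 F741
M5
G0 X114.2986 Y68.5028
M3 S847
G1 X209.0773 Y129.7846 F741
M5
G0 X13.5374 Y22.4246
M3 S847
G1 X127.4086 Y65.3744 F741
M5
G0 X144.9347 Y117.9363
M3 S847
G1 X132.4591 Y110.6641 F741
G1 X91.8658 Y111.0517 F741
G1 X48.8518 Y111.2198 F741
G1 X29.1141 Y103.2894 F741
M5
G0 X99.6475 Y82.3834
M3 S847
G1 X188.4836 Y82.3834 F741
G1 X188.4836 Y50.5033 F741
G1 X99.6475 Y50.5033 F741
G1 X99.6475 Y82.3834 F741
M5
G0 X0.0000 Y0.0000

Since the viewBox matches the mm dimensions, user units are millimetres directly. The only transform is the Y-flip y_m = 169.3486 − y_svg.

Shape 1 is a open polyline drawn with `<polyline>`. Its stroke #0000ff means cut at S847, F741. After flipping Y the toolpath is (171.3005,74.5456) → (18.1329,28.7322) → (211.5964,22.3175) → (178.6186,96.7468) → (111.1070,100.3406).

Shape 2 is a line segment drawn with `<path>`. Its stroke #0000ff means cut at S847, F741. After flipping Y the toolpath is (114.2986,68.5028) → (209.0773,129.7846).

Shape 3 is a line segment drawn with `<line>`. Its stroke #0000ff means cut at S847, F741. After flipping Y the toolpath is (13.5374,22.4246) → (127.4086,65.3744).

Shape 4 is a cubic bezier drawn with `<path>`. Its stroke #0000ff means cut at S847, F741. After flipping Y the toolpath is (144.9347,117.9363) → (132.4591,110.6641) → (91.8658,111.0517) → (48.8518,111.2198) → (29.1141,103.2894).

Shape 5 is a rectangle drawn with `<path>`. Its stroke #0000ff means cut at S847, F741. After flipping Y the toolpath is (99.6475,82.3834) → (188.4836,82.3834) → (188.4836,50.5033) → (99.6475,50.5033) → (99.6475,82.3834), returning to the start.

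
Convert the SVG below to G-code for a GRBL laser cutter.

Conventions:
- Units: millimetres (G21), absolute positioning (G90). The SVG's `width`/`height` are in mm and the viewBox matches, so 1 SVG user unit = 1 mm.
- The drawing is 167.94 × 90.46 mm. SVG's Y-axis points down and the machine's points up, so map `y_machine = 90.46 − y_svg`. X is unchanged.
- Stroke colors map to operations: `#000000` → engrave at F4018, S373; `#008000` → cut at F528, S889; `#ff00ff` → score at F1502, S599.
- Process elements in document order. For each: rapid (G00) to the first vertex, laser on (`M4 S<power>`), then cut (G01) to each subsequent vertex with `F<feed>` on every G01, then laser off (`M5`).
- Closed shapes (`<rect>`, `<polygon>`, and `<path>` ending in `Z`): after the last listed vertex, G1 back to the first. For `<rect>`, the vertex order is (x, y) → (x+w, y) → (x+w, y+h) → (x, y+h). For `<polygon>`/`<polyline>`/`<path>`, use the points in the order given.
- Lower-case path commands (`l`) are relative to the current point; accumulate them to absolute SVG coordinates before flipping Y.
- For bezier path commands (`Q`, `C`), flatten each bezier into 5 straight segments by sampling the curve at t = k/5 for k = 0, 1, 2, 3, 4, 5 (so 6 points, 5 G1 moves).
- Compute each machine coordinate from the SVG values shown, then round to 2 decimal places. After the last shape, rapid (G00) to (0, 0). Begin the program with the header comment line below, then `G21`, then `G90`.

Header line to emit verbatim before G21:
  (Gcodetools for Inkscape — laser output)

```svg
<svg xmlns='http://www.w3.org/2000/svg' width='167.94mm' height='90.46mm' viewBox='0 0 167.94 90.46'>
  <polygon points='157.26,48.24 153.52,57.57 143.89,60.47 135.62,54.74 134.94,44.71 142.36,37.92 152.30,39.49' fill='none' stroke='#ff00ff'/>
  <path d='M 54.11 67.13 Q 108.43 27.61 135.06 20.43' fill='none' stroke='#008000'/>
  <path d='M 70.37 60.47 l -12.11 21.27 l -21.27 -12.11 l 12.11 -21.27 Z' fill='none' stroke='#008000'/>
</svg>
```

1 u = 1 mm; y_m = 90.46 − y.

[1] `<polygon>` regular polygon, #ff00ff→score S599 F1502: (157.26,42.22) → (153.52,32.89) → (143.89,29.99) → (135.62,35.72) → (134.94,45.75) → (142.36,52.54) → (152.30,50.97) → (157.26,42.22) (closed)

[2] `<path>` quadratic bezier, #008000→cut S889 F528: (54.11,23.33) → (74.73,37.84) → (93.14,49.77) → (109.33,59.11) → (123.30,65.86) → (135.06,70.03)

[3] `<path>` regular polygon, #008000→cut S889 F528: (70.37,29.99) → (58.26,8.72) → (36.99,20.83) → (49.10,42.10) → (70.37,29.99) (closed)

(Gcodetools for Inkscape — laser output)
G21
G90
G00 X157.26 Y42.22
M4 S599
G01 X153.52 Y32.89 F1502
G01 X143.89 Y29.99 F1502
G01 X135.62 Y35.72 F1502
G01 X134.94 Y45.75 F1502
G01 X142.36 Y52.54 F1502
G01 X152.30 Y50.97 F1502
G01 X157.26 Y42.22 F1502
M5
G00 X54.11 Y23.33
M4 S889
G01 X74.73 Y37.84 F528
G01 X93.14 Y49.77 F528
G01 X109.33 Y59.11 F528
G01 X123.30 Y65.86 F528
G01 X135.06 Y70.03 F528
M5
G00 X70.37 Y29.99
M4 S889
G01 X58.26 Y8.72 F528
G01 X36.99 Y20.83 F528
G01 X49.10 Y42.10 F528
G01 X70.37 Y29.99 F528
M5
G00 X0.00 Y0.00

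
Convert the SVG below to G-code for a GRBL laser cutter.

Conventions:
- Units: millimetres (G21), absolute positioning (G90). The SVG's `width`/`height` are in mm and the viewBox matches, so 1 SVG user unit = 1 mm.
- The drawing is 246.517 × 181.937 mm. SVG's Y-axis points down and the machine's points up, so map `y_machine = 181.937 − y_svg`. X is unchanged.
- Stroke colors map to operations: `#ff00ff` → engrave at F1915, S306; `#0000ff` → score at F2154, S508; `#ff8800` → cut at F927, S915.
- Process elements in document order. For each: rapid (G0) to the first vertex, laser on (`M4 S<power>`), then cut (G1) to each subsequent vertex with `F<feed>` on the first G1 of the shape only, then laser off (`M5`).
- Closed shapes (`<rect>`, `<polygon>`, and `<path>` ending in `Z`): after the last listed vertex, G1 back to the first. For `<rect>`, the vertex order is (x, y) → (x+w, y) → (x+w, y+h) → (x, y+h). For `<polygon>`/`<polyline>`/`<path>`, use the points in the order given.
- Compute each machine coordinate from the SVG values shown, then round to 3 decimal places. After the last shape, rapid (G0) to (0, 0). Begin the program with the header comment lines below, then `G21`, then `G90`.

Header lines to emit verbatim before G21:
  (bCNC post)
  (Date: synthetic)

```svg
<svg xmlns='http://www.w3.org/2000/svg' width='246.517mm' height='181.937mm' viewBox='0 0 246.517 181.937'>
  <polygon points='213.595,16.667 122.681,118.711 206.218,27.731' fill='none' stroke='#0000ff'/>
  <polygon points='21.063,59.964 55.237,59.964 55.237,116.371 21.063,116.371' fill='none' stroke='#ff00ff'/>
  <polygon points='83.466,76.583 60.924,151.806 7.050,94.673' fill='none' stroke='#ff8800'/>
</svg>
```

Since the viewBox matches the mm dimensions, user units are millimetres directly. The only transform is the Y-flip y_m = 181.937 − y_svg.

Shape 1 is a closed polygon drawn with `<polygon>`. Its stroke #0000ff means score at S508, F2154. After flipping Y the toolpath is (213.595,165.270) → (122.681,63.226) → (206.218,154.206) → (213.595,165.270), returning to the start.

Shape 2 is a rectangle drawn with `<polygon>`. Its stroke #ff00ff means engrave at S306, F1915. After flipping Y the toolpath is (21.063,121.973) → (55.237,121.973) → (55.237,65.566) → (21.063,65.566) → (21.063,121.973), returning to the start.

Shape 3 is a regular polygon drawn with `<polygon>`. Its stroke #ff8800 means cut at S915, F927. After flipping Y the toolpath is (83.466,105.354) → (60.924,30.131) → (7.050,87.264) → (83.466,105.354), returning to the start.

(bCNC post)
(Date: synthetic)
G21
G90
G0 X213.595 Y165.270
M4 S508
G1 X122.681 Y63.226 F2154
G1 X206.218 Y154.206
G1 X213.595 Y165.270
M5
G0 X21.063 Y121.973
M4 S306
G1 X55.237 Y121.973 F1915
G1 X55.237 Y65.566
G1 X21.063 Y65.566
G1 X21.063 Y121.973
M5
G0 X83.466 Y105.354
M4 S915
G1 X60.924 Y30.131 F927
G1 X7.050 Y87.264
G1 X83.466 Y105.354
M5
G0 X0.000 Y0.000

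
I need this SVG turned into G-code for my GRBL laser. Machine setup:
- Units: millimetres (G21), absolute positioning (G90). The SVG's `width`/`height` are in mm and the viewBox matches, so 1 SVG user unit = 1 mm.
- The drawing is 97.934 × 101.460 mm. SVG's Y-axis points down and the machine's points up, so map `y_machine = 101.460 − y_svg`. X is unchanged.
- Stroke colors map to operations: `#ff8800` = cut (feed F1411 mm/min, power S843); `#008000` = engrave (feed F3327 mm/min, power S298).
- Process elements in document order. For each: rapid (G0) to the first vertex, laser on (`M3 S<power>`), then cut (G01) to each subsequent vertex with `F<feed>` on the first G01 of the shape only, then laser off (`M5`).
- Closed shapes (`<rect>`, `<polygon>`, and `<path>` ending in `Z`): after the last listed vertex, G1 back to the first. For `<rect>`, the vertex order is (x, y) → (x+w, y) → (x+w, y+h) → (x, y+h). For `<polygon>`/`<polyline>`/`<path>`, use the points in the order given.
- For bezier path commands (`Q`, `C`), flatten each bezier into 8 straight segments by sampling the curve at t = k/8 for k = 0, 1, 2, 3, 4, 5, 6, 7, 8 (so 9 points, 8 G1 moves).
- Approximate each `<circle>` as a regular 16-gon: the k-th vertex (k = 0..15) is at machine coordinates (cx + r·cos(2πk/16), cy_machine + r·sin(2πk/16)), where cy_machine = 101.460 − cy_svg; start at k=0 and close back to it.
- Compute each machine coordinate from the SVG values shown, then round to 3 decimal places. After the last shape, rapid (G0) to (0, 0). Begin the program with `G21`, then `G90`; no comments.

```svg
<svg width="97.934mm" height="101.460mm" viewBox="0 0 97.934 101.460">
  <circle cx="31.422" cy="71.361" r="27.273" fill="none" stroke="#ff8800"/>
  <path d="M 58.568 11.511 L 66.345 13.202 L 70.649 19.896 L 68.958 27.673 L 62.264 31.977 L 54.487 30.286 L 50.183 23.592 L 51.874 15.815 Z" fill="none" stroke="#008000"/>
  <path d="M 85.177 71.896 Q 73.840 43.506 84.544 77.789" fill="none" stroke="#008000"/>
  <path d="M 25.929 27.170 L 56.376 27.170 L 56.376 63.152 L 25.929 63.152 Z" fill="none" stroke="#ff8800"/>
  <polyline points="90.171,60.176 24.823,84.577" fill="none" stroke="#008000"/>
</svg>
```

viewBox `0 0 97.934 101.460` with mm width/height → 1 unit = 1 mm. Flip: y_m = 101.460 − y_svg.

**Shape 1** — `<circle>` circle, stroke `#ff8800` → cut (S843, F1411). Machine vertices: (58.695,30.099) → (56.619,40.536) → (50.707,49.384) → (41.859,55.296) → (31.422,57.372) → (20.985,55.296) → (12.137,49.384) → (6.225,40.536) → (4.149,30.099) → (6.225,19.662) → (12.137,10.814) → (20.985,4.902) → (31.422,2.826) → (41.859,4.902) → (50.707,10.814) → (56.619,19.662) → (58.695,30.099). Closed: final G1 returns to the first vertex.

**Shape 2** — `<path>` regular polygon, stroke `#008000` → engrave (S298, F3327). Machine vertices: (58.568,89.949) → (66.345,88.258) → (70.649,81.564) → (68.958,73.787) → (62.264,69.483) → (54.487,71.174) → (50.183,77.868) → (51.874,85.645) → (58.568,89.949). Closed: final G1 returns to the first vertex.

**Shape 3** — `<path>` quadratic bezier, stroke `#008000` → engrave (S298, F3327). Control points (SVG): P0=(85.177,71.896), P1=(73.840,43.506), P2=(84.544,77.789); sampled at t=k/8. Machine vertices: (85.177,29.564) → (82.687,35.682) → (80.886,39.842) → (79.774,42.043) → (79.350,42.286) → (79.616,40.570) → (80.570,36.895) → (82.212,31.262) → (84.544,23.671). Open path.

**Shape 4** — `<path>` rectangle, stroke `#ff8800` → cut (S843, F1411). Machine vertices: (25.929,74.290) → (56.376,74.290) → (56.376,38.308) → (25.929,38.308) → (25.929,74.290). Closed: final G1 returns to the first vertex.

**Shape 5** — `<polyline>` line segment, stroke `#008000` → engrave (S298, F3327). Machine vertices: (90.171,41.284) → (24.823,16.883). Open path.

G21
G90
G0 X58.695 Y30.099
M3 S843
G01 X56.619 Y40.536 F1411
G01 X50.707 Y49.384
G01 X41.859 Y55.296
G01 X31.422 Y57.372
G01 X20.985 Y55.296
G01 X12.137 Y49.384
G01 X6.225 Y40.536
G01 X4.149 Y30.099
G01 X6.225 Y19.662
G01 X12.137 Y10.814
G01 X20.985 Y4.902
G01 X31.422 Y2.826
G01 X41.859 Y4.902
G01 X50.707 Y10.814
G01 X56.619 Y19.662
G01 X58.695 Y30.099
M5
G0 X58.568 Y89.949
M3 S298
G01 X66.345 Y88.258 F3327
G01 X70.649 Y81.564
G01 X68.958 Y73.787
G01 X62.264 Y69.483
G01 X54.487 Y71.174
G01 X50.183 Y77.868
G01 X51.874 Y85.645
G01 X58.568 Y89.949
M5
G0 X85.177 Y29.564
M3 S298
G01 X82.687 Y35.682 F3327
G01 X80.886 Y39.842
G01 X79.774 Y42.043
G01 X79.350 Y42.286
G01 X79.616 Y40.570
G01 X80.570 Y36.895
G01 X82.212 Y31.262
G01 X84.544 Y23.671
M5
G0 X25.929 Y74.290
M3 S843
G01 X56.376 Y74.290 F1411
G01 X56.376 Y38.308
G01 X25.929 Y38.308
G01 X25.929 Y74.290
M5
G0 X90.171 Y41.284
M3 S298
G01 X24.823 Y16.883 F3327
M5
G0 X0.000 Y0.000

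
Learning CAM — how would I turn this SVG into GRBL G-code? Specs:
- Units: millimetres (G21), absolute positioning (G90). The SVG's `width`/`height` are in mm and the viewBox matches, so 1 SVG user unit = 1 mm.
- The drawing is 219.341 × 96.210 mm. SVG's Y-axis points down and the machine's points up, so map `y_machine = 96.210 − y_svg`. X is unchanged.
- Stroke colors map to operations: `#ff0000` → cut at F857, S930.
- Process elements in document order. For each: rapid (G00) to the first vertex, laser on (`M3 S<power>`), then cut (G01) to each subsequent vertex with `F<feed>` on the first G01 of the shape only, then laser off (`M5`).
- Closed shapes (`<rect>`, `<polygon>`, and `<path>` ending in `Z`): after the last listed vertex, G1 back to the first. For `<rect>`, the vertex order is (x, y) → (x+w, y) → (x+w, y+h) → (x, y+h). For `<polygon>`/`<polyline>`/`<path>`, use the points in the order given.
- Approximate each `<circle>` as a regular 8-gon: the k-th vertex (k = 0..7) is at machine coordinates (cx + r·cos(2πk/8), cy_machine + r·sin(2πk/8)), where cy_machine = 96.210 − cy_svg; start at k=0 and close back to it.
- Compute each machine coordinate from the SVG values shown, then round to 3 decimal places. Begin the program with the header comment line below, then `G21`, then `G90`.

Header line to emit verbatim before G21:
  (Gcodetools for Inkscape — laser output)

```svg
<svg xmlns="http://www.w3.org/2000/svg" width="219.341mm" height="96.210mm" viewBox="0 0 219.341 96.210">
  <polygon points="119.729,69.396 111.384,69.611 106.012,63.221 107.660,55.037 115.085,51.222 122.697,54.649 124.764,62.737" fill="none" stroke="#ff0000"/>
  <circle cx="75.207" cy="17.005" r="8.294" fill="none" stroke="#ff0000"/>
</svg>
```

viewBox `0 0 219.341 96.210` with mm width/height → 1 unit = 1 mm. Flip: y_m = 96.210 − y_svg.

**Shape 1** — `<polygon>` regular polygon, stroke `#ff0000` → cut (S930, F857). Machine vertices: (119.729,26.814) → (111.384,26.599) → (106.012,32.989) → (107.660,41.173) → (115.085,44.988) → (122.697,41.561) → (124.764,33.473) → (119.729,26.814). Closed: final G1 returns to the first vertex.

**Shape 2** — `<circle>` circle, stroke `#ff0000` → cut (S930, F857). Machine vertices: (83.501,79.205) → (81.072,85.070) → (75.207,87.499) → (69.342,85.070) → (66.913,79.205) → (69.342,73.340) → (75.207,70.911) → (81.072,73.340) → (83.501,79.205). Closed: final G1 returns to the first vertex.

(Gcodetools for Inkscape — laser output)
G21
G90
G00 X119.729 Y26.814
M3 S930
G01 X111.384 Y26.599 F857
G01 X106.012 Y32.989
G01 X107.660 Y41.173
G01 X115.085 Y44.988
G01 X122.697 Y41.561
G01 X124.764 Y33.473
G01 X119.729 Y26.814
M5
G00 X83.501 Y79.205
M3 S930
G01 X81.072 Y85.070 F857
G01 X75.207 Y87.499
G01 X69.342 Y85.070
G01 X66.913 Y79.205
G01 X69.342 Y73.340
G01 X75.207 Y70.911
G01 X81.072 Y73.340
G01 X83.501 Y79.205
M5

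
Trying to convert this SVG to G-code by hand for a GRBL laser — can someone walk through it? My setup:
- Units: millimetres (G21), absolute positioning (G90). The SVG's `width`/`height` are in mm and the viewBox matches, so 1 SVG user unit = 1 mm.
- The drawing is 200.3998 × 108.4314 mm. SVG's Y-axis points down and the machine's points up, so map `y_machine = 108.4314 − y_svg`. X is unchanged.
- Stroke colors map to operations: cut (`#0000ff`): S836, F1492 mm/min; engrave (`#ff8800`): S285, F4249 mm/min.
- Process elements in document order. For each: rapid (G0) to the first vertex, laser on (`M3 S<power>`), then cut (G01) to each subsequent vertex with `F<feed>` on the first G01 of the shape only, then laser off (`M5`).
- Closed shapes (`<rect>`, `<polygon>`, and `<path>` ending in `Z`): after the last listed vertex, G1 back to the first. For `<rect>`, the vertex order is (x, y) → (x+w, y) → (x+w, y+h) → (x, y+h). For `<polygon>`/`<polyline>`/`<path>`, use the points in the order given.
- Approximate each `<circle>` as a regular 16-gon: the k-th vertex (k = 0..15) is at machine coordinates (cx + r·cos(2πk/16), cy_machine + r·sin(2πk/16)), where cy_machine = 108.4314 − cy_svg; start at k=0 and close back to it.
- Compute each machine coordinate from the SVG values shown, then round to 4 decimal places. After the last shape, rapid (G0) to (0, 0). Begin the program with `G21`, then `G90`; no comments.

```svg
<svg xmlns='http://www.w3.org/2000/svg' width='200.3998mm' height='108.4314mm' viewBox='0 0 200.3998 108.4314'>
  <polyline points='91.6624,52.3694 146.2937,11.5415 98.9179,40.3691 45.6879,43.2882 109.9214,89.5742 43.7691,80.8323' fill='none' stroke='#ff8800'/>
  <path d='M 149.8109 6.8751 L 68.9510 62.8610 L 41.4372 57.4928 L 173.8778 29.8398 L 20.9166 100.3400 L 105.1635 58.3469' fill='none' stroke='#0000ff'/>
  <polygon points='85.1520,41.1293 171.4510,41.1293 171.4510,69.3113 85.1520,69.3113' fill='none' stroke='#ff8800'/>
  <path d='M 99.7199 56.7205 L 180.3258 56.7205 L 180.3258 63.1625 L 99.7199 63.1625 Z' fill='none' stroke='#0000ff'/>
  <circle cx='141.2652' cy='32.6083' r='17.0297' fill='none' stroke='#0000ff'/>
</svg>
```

G21
G90
G0 X91.6624 Y56.0620
M3 S285
G01 X146.2937 Y96.8899 F4249
G01 X98.9179 Y68.0623
G01 X45.6879 Y65.1432
G01 X109.9214 Y18.8572
G01 X43.7691 Y27.5991
M5
G0 X149.8109 Y101.5563
M3 S836
G01 X68.9510 Y45.5704 F1492
G01 X41.4372 Y50.9386
G01 X173.8778 Y78.5916
G01 X20.9166 Y8.0914
G01 X105.1635 Y50.0845
M5
G0 X85.1520 Y67.3021
M3 S285
G01 X171.4510 Y67.3021 F4249
G01 X171.4510 Y39.1201
G01 X85.1520 Y39.1201
G01 X85.1520 Y67.3021
M5
G0 X99.7199 Y51.7109
M3 S836
G01 X180.3258 Y51.7109 F1492
G01 X180.3258 Y45.2689
G01 X99.7199 Y45.2689
G01 X99.7199 Y51.7109
M5
G0 X158.2949 Y75.8231
M3 S836
G01 X156.9986 Y82.3401 F1492
G01 X153.3070 Y87.8649
G01 X147.7822 Y91.5565
G01 X141.2652 Y92.8528
G01 X134.7482 Y91.5565
G01 X129.2234 Y87.8649
G01 X125.5318 Y82.3401
G01 X124.2355 Y75.8231
G01 X125.5318 Y69.3061
G01 X129.2234 Y63.7813
G01 X134.7482 Y60.0897
G01 X141.2652 Y58.7934
G01 X147.7822 Y60.0897
G01 X153.3070 Y63.7813
G01 X156.9986 Y69.3061
G01 X158.2949 Y75.8231
M5
G0 X0.0000 Y0.0000

1 u = 1 mm; y_m = 108.4314 − y.

[1] `<polyline>` open polyline, #ff8800→engrave S285 F4249: (91.6624,56.0620) → (146.2937,96.8899) → (98.9179,68.0623) → (45.6879,65.1432) → (109.9214,18.8572) → (43.7691,27.5991)

[2] `<path>` open polyline, #0000ff→cut S836 F1492: (149.8109,101.5563) → (68.9510,45.5704) → (41.4372,50.9386) → (173.8778,78.5916) → (20.9166,8.0914) → (105.1635,50.0845)

[3] `<polygon>` rectangle, #ff8800→engrave S285 F4249: (85.1520,67.3021) → (171.4510,67.3021) → (171.4510,39.1201) → (85.1520,39.1201) → (85.1520,67.3021) (closed)

[4] `<path>` rectangle, #0000ff→cut S836 F1492: (99.7199,51.7109) → (180.3258,51.7109) → (180.3258,45.2689) → (99.7199,45.2689) → (99.7199,51.7109) (closed)

[5] `<circle>` circle, #0000ff→cut S836 F1492: (158.2949,75.8231) → (156.9986,82.3401) → (153.3070,87.8649) → (147.7822,91.5565) → (141.2652,92.8528) → (134.7482,91.5565) → (129.2234,87.8649) → (125.5318,82.3401) → (124.2355,75.8231) → (125.5318,69.3061) → (129.2234,63.7813) → (134.7482,60.0897) → (141.2652,58.7934) → (147.7822,60.0897) → (153.3070,63.7813) → (156.9986,69.3061) → (158.2949,75.8231) (closed)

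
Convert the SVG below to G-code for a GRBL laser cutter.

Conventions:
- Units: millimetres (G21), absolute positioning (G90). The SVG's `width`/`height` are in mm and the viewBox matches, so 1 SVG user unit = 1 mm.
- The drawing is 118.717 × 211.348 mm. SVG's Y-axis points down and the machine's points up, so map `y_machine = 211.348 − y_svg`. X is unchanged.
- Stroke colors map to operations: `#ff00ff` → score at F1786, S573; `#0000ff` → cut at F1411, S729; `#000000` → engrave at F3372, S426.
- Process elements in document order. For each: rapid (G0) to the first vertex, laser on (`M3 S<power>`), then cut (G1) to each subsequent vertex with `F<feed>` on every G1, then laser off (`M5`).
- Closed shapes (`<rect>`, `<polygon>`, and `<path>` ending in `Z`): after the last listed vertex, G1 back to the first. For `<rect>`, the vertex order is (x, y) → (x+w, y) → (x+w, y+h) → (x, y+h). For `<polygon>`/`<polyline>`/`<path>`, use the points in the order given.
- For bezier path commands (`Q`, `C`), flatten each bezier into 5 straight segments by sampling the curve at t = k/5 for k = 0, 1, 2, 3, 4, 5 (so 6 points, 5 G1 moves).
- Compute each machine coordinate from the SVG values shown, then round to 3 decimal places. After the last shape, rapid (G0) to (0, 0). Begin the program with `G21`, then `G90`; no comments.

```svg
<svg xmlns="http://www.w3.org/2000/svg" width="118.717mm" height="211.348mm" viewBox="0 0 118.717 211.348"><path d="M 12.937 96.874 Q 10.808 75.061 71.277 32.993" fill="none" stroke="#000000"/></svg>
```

G21
G90
G0 X12.937 Y114.474
M3 S426
G1 X14.589 Y124.009 F3372
G1 X21.249 Y135.165 F3372
G1 X32.917 Y147.941 F3372
G1 X49.593 Y162.338 F3372
G1 X71.277 Y178.355 F3372
M5
G0 X0.000 Y0.000

Since the viewBox matches the mm dimensions, user units are millimetres directly. The only transform is the Y-flip y_m = 211.348 − y_svg.

Shape 1 is a quadratic bezier drawn with `<path>`. Its stroke #000000 means engrave at S426, F3372. After flipping Y the toolpath is (12.937,114.474) → (14.589,124.009) → (21.249,135.165) → (32.917,147.941) → (49.593,162.338) → (71.277,178.355).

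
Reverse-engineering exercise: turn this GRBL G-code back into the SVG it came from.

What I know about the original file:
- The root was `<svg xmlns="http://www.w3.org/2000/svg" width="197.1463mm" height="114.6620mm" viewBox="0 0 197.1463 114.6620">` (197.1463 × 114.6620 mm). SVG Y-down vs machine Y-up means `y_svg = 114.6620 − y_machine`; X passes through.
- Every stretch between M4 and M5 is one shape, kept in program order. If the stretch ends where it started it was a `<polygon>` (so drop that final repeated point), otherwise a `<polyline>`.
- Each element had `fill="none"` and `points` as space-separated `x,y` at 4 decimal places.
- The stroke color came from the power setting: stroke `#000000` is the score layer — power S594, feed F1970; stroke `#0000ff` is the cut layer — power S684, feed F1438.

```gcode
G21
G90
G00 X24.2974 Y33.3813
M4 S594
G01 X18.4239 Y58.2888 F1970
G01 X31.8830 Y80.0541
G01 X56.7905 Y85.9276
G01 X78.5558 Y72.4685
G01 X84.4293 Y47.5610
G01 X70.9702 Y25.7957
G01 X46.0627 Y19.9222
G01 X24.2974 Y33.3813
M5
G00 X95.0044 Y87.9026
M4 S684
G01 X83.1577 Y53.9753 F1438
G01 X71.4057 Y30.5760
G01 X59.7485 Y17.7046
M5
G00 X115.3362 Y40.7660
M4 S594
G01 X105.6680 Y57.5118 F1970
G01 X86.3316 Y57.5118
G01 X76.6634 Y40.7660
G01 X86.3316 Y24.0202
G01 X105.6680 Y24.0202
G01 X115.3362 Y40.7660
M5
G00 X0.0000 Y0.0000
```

<svg xmlns="http://www.w3.org/2000/svg" width="197.1463mm" height="114.6620mm" viewBox="0 0 197.1463 114.6620">
  <polygon points="24.2974,81.2807 18.4239,56.3732 31.8830,34.6079 56.7905,28.7344 78.5558,42.1935 84.4293,67.1010 70.9702,88.8663 46.0627,94.7398" fill="none" stroke="#000000"/>
  <polyline points="95.0044,26.7594 83.1577,60.6867 71.4057,84.0860 59.7485,96.9574" fill="none" stroke="#0000ff"/>
  <polygon points="115.3362,73.8960 105.6680,57.1502 86.3316,57.1502 76.6634,73.8960 86.3316,90.6418 105.6680,90.6418" fill="none" stroke="#000000"/>
</svg>

Machine Y-up, SVG Y-down with viewBox height 114.6620, so y_svg = 114.6620 − y_machine; X carries over.

Run 1: power S594 maps to stroke `#000000` (score). The run returns to its start, so emit a `<polygon>` with points (Y-flipped): 24.2974,81.2807 18.4239,56.3732 31.8830,34.6079 56.7905,28.7344 78.5558,42.1935 84.4293,67.1010 70.9702,88.8663 46.0627,94.7398.

Run 2: S684 ⇒ cut layer `#0000ff`. The run is open, so emit a `<polyline>` with points (Y-flipped): 95.0044,26.7594 83.1577,60.6867 71.4057,84.0860 59.7485,96.9574.

Run 3: power S594 maps to stroke `#000000` (score). The run returns to its start, so emit a `<polygon>` with points (Y-flipped): 115.3362,73.8960 105.6680,57.1502 86.3316,57.1502 76.6634,73.8960 86.3316,90.6418 105.6680,90.6418.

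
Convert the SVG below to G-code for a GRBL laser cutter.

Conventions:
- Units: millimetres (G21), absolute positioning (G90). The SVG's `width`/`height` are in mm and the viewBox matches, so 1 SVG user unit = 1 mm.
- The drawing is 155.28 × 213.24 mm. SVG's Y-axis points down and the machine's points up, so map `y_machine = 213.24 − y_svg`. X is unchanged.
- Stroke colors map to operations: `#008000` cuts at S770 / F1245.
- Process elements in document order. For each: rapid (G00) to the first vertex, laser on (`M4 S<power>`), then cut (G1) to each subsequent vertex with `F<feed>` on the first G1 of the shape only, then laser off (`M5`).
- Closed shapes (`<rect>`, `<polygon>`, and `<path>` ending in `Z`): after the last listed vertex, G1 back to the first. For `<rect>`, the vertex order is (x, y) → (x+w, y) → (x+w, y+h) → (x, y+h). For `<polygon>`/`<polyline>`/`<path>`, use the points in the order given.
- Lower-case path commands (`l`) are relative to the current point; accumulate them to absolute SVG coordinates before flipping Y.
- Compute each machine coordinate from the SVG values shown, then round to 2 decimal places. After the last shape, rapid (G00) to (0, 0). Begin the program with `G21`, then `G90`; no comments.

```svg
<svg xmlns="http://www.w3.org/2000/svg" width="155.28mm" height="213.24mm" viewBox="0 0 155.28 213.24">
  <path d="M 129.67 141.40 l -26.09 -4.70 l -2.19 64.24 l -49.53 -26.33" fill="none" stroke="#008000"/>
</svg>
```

viewBox `0 0 155.28 213.24` with mm width/height → 1 unit = 1 mm. Flip: y_m = 213.24 − y_svg.

**Shape 1** — `<path>` open polyline, stroke `#008000` → cut (S770, F1245). Machine vertices: (129.67,71.84) → (103.58,76.54) → (101.39,12.30) → (51.86,38.63). Open path.

G21
G90
G00 X129.67 Y71.84
M4 S770
G1 X103.58 Y76.54 F1245
G1 X101.39 Y12.30
G1 X51.86 Y38.63
M5
G00 X0.00 Y0.00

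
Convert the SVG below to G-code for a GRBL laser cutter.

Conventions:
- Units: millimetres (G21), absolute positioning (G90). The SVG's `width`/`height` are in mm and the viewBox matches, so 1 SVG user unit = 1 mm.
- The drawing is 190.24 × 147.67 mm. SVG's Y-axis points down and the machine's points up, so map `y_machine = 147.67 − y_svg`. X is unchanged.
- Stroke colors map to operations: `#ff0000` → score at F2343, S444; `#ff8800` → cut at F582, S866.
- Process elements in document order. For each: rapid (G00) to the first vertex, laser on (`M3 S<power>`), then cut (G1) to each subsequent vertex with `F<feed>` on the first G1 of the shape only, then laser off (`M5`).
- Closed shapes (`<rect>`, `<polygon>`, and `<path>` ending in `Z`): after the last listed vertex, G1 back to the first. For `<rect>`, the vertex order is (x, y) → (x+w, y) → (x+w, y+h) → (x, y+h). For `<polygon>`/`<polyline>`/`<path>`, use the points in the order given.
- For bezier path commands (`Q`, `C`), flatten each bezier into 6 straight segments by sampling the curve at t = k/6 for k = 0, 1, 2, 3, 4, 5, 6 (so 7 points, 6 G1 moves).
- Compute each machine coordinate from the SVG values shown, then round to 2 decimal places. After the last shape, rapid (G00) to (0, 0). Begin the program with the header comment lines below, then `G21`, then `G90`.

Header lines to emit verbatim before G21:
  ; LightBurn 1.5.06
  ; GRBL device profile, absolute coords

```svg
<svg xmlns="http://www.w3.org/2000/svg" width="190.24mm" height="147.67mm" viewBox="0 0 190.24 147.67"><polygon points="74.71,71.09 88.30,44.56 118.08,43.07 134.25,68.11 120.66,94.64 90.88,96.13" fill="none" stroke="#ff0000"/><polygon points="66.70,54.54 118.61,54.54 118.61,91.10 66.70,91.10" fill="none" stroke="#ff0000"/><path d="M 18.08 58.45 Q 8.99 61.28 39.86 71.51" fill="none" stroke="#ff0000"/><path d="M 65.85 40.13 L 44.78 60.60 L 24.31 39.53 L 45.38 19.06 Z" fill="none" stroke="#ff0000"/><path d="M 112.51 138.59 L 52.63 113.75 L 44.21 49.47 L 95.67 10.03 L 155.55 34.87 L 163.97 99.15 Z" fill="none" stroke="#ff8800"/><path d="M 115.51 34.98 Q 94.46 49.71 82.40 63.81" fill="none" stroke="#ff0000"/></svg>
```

Since the viewBox matches the mm dimensions, user units are millimetres directly. The only transform is the Y-flip y_m = 147.67 − y_svg.

Shape 1 is a regular polygon drawn with `<polygon>`. Its stroke #ff0000 means score at S444, F2343. After flipping Y the toolpath is (74.71,76.58) → (88.30,103.11) → (118.08,104.60) → (134.25,79.56) → (120.66,53.03) → (90.88,51.54) → (74.71,76.58), returning to the start.

Shape 2 is a rectangle drawn with `<polygon>`. Its stroke #ff0000 means score at S444, F2343. After flipping Y the toolpath is (66.70,93.13) → (118.61,93.13) → (118.61,56.57) → (66.70,56.57) → (66.70,93.13), returning to the start.

Shape 3 is a quadratic bezier drawn with `<path>`. Its stroke #ff0000 means score at S444, F2343. After flipping Y the toolpath is (18.08,89.22) → (16.16,88.07) → (16.46,86.51) → (18.98,84.54) → (23.72,82.16) → (30.68,79.36) → (39.86,76.16).

Shape 4 is a regular polygon drawn with `<path>`. Its stroke #ff0000 means score at S444, F2343. After flipping Y the toolpath is (65.85,107.54) → (44.78,87.07) → (24.31,108.14) → (45.38,128.61) → (65.85,107.54), returning to the start.

Shape 5 is a regular polygon drawn with `<path>`. Its stroke #ff8800 means cut at S866, F582. After flipping Y the toolpath is (112.51,9.08) → (52.63,33.92) → (44.21,98.20) → (95.67,137.64) → (155.55,112.80) → (163.97,48.52) → (112.51,9.08), returning to the start.

Shape 6 is a quadratic bezier drawn with `<path>`. Its stroke #ff0000 means score at S444, F2343. After flipping Y the toolpath is (115.51,112.69) → (108.74,107.80) → (102.48,102.94) → (96.71,98.12) → (91.44,93.33) → (86.67,88.58) → (82.40,83.86).

; LightBurn 1.5.06
; GRBL device profile, absolute coords
G21
G90
G00 X74.71 Y76.58
M3 S444
G1 X88.30 Y103.11 F2343
G1 X118.08 Y104.60
G1 X134.25 Y79.56
G1 X120.66 Y53.03
G1 X90.88 Y51.54
G1 X74.71 Y76.58
M5
G00 X66.70 Y93.13
M3 S444
G1 X118.61 Y93.13 F2343
G1 X118.61 Y56.57
G1 X66.70 Y56.57
G1 X66.70 Y93.13
M5
G00 X18.08 Y89.22
M3 S444
G1 X16.16 Y88.07 F2343
G1 X16.46 Y86.51
G1 X18.98 Y84.54
G1 X23.72 Y82.16
G1 X30.68 Y79.36
G1 X39.86 Y76.16
M5
G00 X65.85 Y107.54
M3 S444
G1 X44.78 Y87.07 F2343
G1 X24.31 Y108.14
G1 X45.38 Y128.61
G1 X65.85 Y107.54
M5
G00 X112.51 Y9.08
M3 S866
G1 X52.63 Y33.92 F582
G1 X44.21 Y98.20
G1 X95.67 Y137.64
G1 X155.55 Y112.80
G1 X163.97 Y48.52
G1 X112.51 Y9.08
M5
G00 X115.51 Y112.69
M3 S444
G1 X108.74 Y107.80 F2343
G1 X102.48 Y102.94
G1 X96.71 Y98.12
G1 X91.44 Y93.33
G1 X86.67 Y88.58
G1 X82.40 Y83.86
M5
G00 X0.00 Y0.00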